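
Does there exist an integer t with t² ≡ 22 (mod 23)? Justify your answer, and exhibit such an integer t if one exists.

Apply Euler's criterion with the prime 23: 22 is a quadratic residue iff 22^11 ≡ 1 (mod 23), and a non-residue iff it is ≡ −1.
Squaring successively (mod 23): 22^2 = 484 ≡ 1; 22^4 ≡ 1² = 1 ≡ 1; 22^8 ≡ 1² = 1 ≡ 1.
Since 11 = 8 + 2 + 1, 22^11 ≡ 1 · 1 · 22; multiplying out mod 23: 1·1 = 1 ≡ 1, then 1·22 = 22 ≡ 22. Thus 22^11 ≡ 22 ≡ −1 (mod 23).
By Euler's criterion 22 is a quadratic non-residue mod 23: no t satisfies t² ≡ 22 (mod 23).

No, no such integer exists.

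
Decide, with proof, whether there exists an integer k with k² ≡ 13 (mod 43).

k = 20

k = 20 works: 20² = 400, and 400 − 13 = 387 = 9·43.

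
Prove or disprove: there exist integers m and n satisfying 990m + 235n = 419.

No, no such integers exist.

Any value of 990m + 235n is a multiple of gcd(990, 235) = 5.
But 419 = 5·83 + 4, so 5 ∤ 419.
So the equation is unsolvable over ℤ.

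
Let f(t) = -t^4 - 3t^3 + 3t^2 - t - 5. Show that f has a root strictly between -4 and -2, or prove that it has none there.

f(-4) = -17 and f(-2) = 17, which have opposite signs.
As a polynomial, f is continuous on every closed interval.
By the Intermediate Value Theorem, f takes the value 0 somewhere in the open interval.

Yes, f has a root in the interval.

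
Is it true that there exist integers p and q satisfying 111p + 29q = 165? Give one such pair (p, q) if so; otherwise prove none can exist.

Since gcd(111, 29) = 1, every integer is an integer combination of 111 and 29.
Euclidean algorithm: 111 = 3·29 + 24, 29 = 1·24 + 5, 24 = 4·5 + 4, 5 = 1·4 + 1, 4 = 4·1 + 0.
Back-substituting, 1 = 5 − 1·4 = 5 − (24 − 4·5) = −24 + 5·5 = −24 + 5·(29 − 1·24) = 5·29 − 6·24 = 5·29 − 6·(111 − 3·29) = −6·111 + 23·29; that is, 111·(-6) + 29·23 = 1.
Times 165: 111·(-990) + 29·3795 = 165, so (-990, 3795) solves it.
Adding 35·29 to p and subtracting 35·111 from q gives the tidier solution (25, -90).
Check: 111·25 + 29·(-90) = 2775 − 2610 = 165. ✓

p = 25, q = -90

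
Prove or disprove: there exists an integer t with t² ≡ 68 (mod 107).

107 is prime, so by Euler's criterion 68 is a square mod 107 iff 68^((107−1)/2) = 68^53 ≡ 1 (mod 107).
Repeated squaring mod 107: 68^2 = 4624 ≡ 23; 68^4 ≡ 23² = 529 ≡ 101; 68^8 ≡ 101² = 10201 ≡ 36; 68^16 ≡ 36² = 1296 ≡ 12; 68^32 ≡ 12² = 144 ≡ 37.
Since 53 = 32 + 16 + 4 + 1, 68^53 ≡ 37 · 12 · 101 · 68; multiplying out mod 107: 37·12 = 444 ≡ 16, then 16·101 = 1616 ≡ 11, then 11·68 = 748 ≡ 106. Thus 68^53 ≡ 106 ≡ −1 (mod 107).
By Euler's criterion 68 is a quadratic non-residue mod 107: no t satisfies t² ≡ 68 (mod 107).

No, no such integer exists.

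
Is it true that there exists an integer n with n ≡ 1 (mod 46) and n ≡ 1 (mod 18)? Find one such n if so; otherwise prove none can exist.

n = 1

gcd(46, 18) = 2. A simultaneous solution exists iff 1 ≡ 1 (mod 2); here 1 mod 2 = 1 = 1 mod 2, so it does.
In fact n = 1 itself already satisfies 1 mod 18 = 1.
Check: 1 mod 46 = 1, 1 mod 18 = 1. ✓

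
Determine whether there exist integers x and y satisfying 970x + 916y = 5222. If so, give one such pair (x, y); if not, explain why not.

Since gcd(970, 916) = 2 and 5222 = 2·2611, Bézout's identity guarantees a solution.
Dividing through by 2 reduces the equation to 485x + 458y = 2611.
Run the Euclidean algorithm on 485 and 458: 485 = 1·458 + 27, 458 = 16·27 + 26, 27 = 1·26 + 1, 26 = 26·1 + 0.
Unwinding: 1 = 27 − 1·26 = 27 − (458 − 16·27) = −458 + 17·27 = −458 + 17·(485 − 1·458) = 17·485 − 18·458, i.e. 485·17 + 458·(-18) = 1.
Multiplying through by 2611: x = 17·2611 = 44387, y = (-18)·2611 = -46998 is a solution.
Shifting by a multiple of (458, −485) keeps it a solution: x = 44387 − 96·458 = 419, y = -46998 + 96·485 = -438.
Indeed 970·419 + 916·(-438) = 406430 − 401208 = 5222.

x = 419, y = -438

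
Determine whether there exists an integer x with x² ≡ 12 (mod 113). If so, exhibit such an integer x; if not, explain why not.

No, no such integer exists.

113 is prime, so by Euler's criterion 12 is a square mod 113 iff 12^((113−1)/2) = 12^56 ≡ 1 (mod 113).
Repeated squaring mod 113: 12^2 = 144 ≡ 31; 12^4 ≡ 31² = 961 ≡ 57; 12^8 ≡ 57² = 3249 ≡ 85; 12^16 ≡ 85² = 7225 ≡ 106; 12^32 ≡ 106² = 11236 ≡ 49.
Since 56 = 32 + 16 + 8, 12^56 ≡ 49 · 106 · 85; multiplying out mod 113: 49·106 = 5194 ≡ 109, then 109·85 = 9265 ≡ 112. Thus 12^56 ≡ 112 ≡ −1 (mod 113).
The value −1 means 12 is a non-residue modulo 113, so x² ≡ 12 (mod 113) is impossible.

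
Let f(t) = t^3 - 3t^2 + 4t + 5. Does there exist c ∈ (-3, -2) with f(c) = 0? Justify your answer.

No.

f(-3) = -61 and f(-2) = -23, both negative.
f'(t) = 3t^2 - 6t + 4 has discriminant (-6)² − 4·3·4 = -12 < 0, so f' has no real roots and is positive for every real t.
So f is strictly increasing; between -3 and -2 its values lie between f(-3) = -61 and f(-2) = -23, all negative. Therefore f has no root in (-3, -2).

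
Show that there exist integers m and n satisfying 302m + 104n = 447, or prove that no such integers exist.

No, no such integers exist.

Both 302 and 104 are divisible by gcd(302, 104) = 2, hence so is any combination 302m + 104n.
But 447 = 2·223 + 1, so 2 ∤ 447.
Therefore 302m + 104n = 447 has no solution in integers.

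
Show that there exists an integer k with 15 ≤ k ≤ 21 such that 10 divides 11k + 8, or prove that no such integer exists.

No such integer k in that range exists.

At k = 15, 11·15 + 8 = 173 ≡ 3 (mod 10), and each step in k adds 11 ≡ 1 (mod 10), giving residues 3, 4, 5, 6, 7, 8, 9 for k = 15, 16, …, 21.
The residue 0 does not occur, so no k in [15, 21] makes 11k + 8 a multiple of 10.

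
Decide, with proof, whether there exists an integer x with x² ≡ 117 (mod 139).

x = 16 works: 16² = 256, and 256 − 117 = 139 = 1·139.

x = 16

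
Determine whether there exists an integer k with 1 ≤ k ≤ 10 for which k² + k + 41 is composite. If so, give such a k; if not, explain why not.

The values for k = 1, 2, …, 10 are 43, 47, 53, 61, 71, 83, 97, 113, 131, 151, and each of these is prime.
So no value in the range makes the expression composite.

There is no such integer k in that range.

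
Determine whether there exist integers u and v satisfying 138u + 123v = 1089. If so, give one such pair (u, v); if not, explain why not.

gcd(138, 123) = 3, and 3 divides 1089, so integer solutions exist.
Dividing through by 3 reduces the equation to 46u + 41v = 363.
Dividing repeatedly: 46 = 1·41 + 5, 41 = 8·5 + 1, 5 = 5·1 + 0.
Working back up the chain: 1 = 41 − 8·5 = 41 − 8·(46 − 1·41) = −8·46 + 9·41. So 46·(-8) + 41·9 = 1.
Multiplying through by 363: u = (-8)·363 = -2904, v = 9·363 = 3267 is a solution.
The general solution is u = -2904 + 41k, v = 3267 − 46k; taking k = 71 gives the smaller pair u = 7, v = 1.
Indeed 138·7 + 123·1 = 966 + 123 = 1089.

u = 7, v = 1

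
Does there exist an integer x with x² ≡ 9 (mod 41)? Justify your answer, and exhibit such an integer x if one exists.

x = 3

Take x = 3. Then 3² = 9, and since 0 ≤ 9 < 41 this is already reduced: 3² ≡ 9 (mod 41).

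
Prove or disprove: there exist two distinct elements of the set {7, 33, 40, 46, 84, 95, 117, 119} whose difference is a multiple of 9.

Residues mod 9: 7↦7, 33↦6, 40↦4, 46↦1, 84↦3, 95↦5, 117↦0, 119↦2.
These 8 residues are pairwise different, hence no difference of two elements is divisible by 9.

No such pair exists.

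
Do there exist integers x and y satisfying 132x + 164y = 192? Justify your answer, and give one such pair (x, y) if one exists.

x = 35, y = -27

Since gcd(132, 164) = 4 and 192 = 4·48, Bézout's identity guarantees a solution.
Dividing through by 4 reduces the equation to 33x + 41y = 48.
Dividing repeatedly: 41 = 1·33 + 8, 33 = 4·8 + 1, 8 = 8·1 + 0.
Working back up the chain: 1 = 33 − 4·8 = 33 − 4·(41 − 1·33) = −4·41 + 5·33. So 33·5 + 41·(-4) = 1.
Scaling by 48 gives the particular solution (x, y) = (240, -192).
The general solution is x = 240 + 41k, y = -192 − 33k; taking k = -5 gives the smaller pair x = 35, y = -27.
Indeed 132·35 + 164·(-27) = 4620 − 4428 = 192.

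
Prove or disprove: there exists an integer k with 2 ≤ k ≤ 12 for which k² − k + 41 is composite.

The values for k = 2, 3, …, 12 are 43, 47, 53, 61, 71, 83, 97, 113, 131, 151, 173, and each of these is prime.
So no value in the range makes the expression composite.

There is no such integer k in that range.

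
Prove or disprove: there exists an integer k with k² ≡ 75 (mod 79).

No, no such integer exists.

79 is prime, so by Euler's criterion 75 is a square mod 79 iff 75^((79−1)/2) = 75^39 ≡ 1 (mod 79).
Squaring successively (mod 79): 75^2 = 5625 ≡ 16; 75^4 ≡ 16² = 256 ≡ 19; 75^8 ≡ 19² = 361 ≡ 45; 75^16 ≡ 45² = 2025 ≡ 50; 75^32 ≡ 50² = 2500 ≡ 51.
Since 39 = 32 + 4 + 2 + 1, 75^39 ≡ 51 · 19 · 16 · 75; multiplying out mod 79: 51·19 = 969 ≡ 21, then 21·16 = 336 ≡ 20, then 20·75 = 1500 ≡ 78. Thus 75^39 ≡ 78 ≡ −1 (mod 79).
The value −1 means 75 is a non-residue modulo 79, so k² ≡ 75 (mod 79) is impossible.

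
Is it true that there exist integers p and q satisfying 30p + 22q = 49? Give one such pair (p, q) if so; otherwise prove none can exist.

No such integers exist.

gcd(30, 22) = 2, so every integer of the form 30p + 22q is a multiple of 2.
But 49 = 2·24 + 1, so 2 ∤ 49.
Hence no integers p, q satisfy the equation.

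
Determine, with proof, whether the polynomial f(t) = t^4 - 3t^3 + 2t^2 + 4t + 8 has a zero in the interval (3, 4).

The endpoint values f(3) = 38 and f(4) = 120 are both positive. Claim: f(t) > 0 for every t in (3, 4).
Shift to the endpoint 3: with t = 3 + u (0 < u < 1), one computes f(3 + u) = u^4 + 9u^3 + 29u^2 + 43u + 38.
All 5 nonzero coefficients of this polynomial in u are positive; hence for u > 0 the value is a sum of positive terms (the constant 38 among them).
So f is strictly positive on (3, 4); no root exists in the interval.

No.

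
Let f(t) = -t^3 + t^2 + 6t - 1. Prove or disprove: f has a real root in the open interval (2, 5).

Yes, f has a root in the interval.

f(2) = 7 and f(5) = -71, which have opposite signs.
f is continuous everywhere (it is a polynomial), in particular on [2, 5].
By the Intermediate Value Theorem, f takes the value 0 somewhere in the open interval.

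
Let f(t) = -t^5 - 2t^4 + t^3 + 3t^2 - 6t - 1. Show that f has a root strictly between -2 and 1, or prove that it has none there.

f(-2) = 15 and f(1) = -6, which have opposite signs.
f is continuous everywhere (it is a polynomial), in particular on [-2, 1].
By the Intermediate Value Theorem f must vanish at some point of (-2, 1).

Such a root exists.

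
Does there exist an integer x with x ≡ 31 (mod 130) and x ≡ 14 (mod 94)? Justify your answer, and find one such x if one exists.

Both moduli are multiples of 2 = gcd(130, 94), so any solution would satisfy x ≡ 31 and x ≡ 14 modulo 2 simultaneously.
These are incompatible: 31 − 14 = 17 is not divisible by 2.
Therefore no such x exists.

There is no such integer.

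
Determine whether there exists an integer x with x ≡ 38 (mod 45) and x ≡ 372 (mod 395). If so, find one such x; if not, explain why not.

Both moduli are multiples of 5 = gcd(45, 395), so any solution would satisfy x ≡ 38 and x ≡ 372 modulo 5 simultaneously.
But 38 mod 5 = 3 while 372 mod 5 = 2, a contradiction.
Therefore no such x exists.

No such integer exists.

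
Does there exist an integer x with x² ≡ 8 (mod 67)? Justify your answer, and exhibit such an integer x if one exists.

There is no such integer.

Apply Euler's criterion with the prime 67: 8 is a quadratic residue iff 8^33 ≡ 1 (mod 67), and a non-residue iff it is ≡ −1.
Squaring successively (mod 67): 8^2 = 64 ≡ 64; 8^4 ≡ 64² = 4096 ≡ 9; 8^8 ≡ 9² = 81 ≡ 14; 8^16 ≡ 14² = 196 ≡ 62; 8^32 ≡ 62² = 3844 ≡ 25.
Since 33 = 32 + 1, 8^33 ≡ 25 · 8; multiplying out mod 67: 25·8 = 200 ≡ 66. Thus 8^33 ≡ 66 ≡ −1 (mod 67).
The value −1 means 8 is a non-residue modulo 67, so x² ≡ 8 (mod 67) is impossible.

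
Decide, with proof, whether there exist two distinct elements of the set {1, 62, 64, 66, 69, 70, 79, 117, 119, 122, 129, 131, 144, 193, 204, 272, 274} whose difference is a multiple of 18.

No, no such pair exists.

Two integers differ by a multiple of 18 exactly when they have the same residue mod 18. The residues are 1↦1, 62↦8, 64↦10, 66↦12, 69↦15, 70↦16, 79↦7, 117↦9, 119↦11, 122↦14, 129↦3, 131↦5, 144↦0, 193↦13, 204↦6, 272↦2, 274↦4.
No residue repeats among the 17 elements, so no pair has difference ≡ 0 (mod 18).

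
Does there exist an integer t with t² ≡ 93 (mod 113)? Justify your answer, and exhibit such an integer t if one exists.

No such integer exists.

Apply Euler's criterion with the prime 113: 93 is a quadratic residue iff 93^56 ≡ 1 (mod 113), and a non-residue iff it is ≡ −1.
Repeated squaring mod 113: 93^2 = 8649 ≡ 61; 93^4 ≡ 61² = 3721 ≡ 105; 93^8 ≡ 105² = 11025 ≡ 64; 93^16 ≡ 64² = 4096 ≡ 28; 93^32 ≡ 28² = 784 ≡ 106.
Since 56 = 32 + 16 + 8, 93^56 ≡ 106 · 28 · 64; multiplying out mod 113: 106·28 = 2968 ≡ 30, then 30·64 = 1920 ≡ 112. Thus 93^56 ≡ 112 ≡ −1 (mod 113).
The value −1 means 93 is a non-residue modulo 113, so t² ≡ 93 (mod 113) is impossible.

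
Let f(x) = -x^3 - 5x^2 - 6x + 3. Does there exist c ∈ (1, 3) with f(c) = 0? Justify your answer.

No such root exists.

f(1) = -9 and f(3) = -87, both negative, so a sign-change argument is unavailable; we show f keeps this sign on the whole interval.
Substitute x = 1 + u, where 0 < u < 2 on the interval. Expanding, f(1 + u) = -u^3 - 8u^2 - 19u - 9.
The nonzero coefficients here are all negative, so for u > 0 every term is negative (or zero), and the constant term -9 is strictly negative.
Therefore f(x) < 0 throughout (1, 3), and f has no zero there.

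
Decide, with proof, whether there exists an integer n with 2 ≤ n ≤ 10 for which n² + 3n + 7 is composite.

At n = 8: 8² + 3·8 + 7 = 95 = 5·19, which is composite.

n = 8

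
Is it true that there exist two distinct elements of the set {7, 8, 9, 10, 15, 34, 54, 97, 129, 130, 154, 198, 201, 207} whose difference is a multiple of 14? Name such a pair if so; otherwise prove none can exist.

Residues mod 14: 7↦7, 8↦8, 9↦9, 10↦10, 15↦1, 34↦6, 54↦12, 97↦13, 129↦3, 130↦4, 154↦0, 198↦2, 201↦5, 207↦11.
These 14 residues are pairwise different, hence no difference of two elements is divisible by 14.

No, no such pair exists.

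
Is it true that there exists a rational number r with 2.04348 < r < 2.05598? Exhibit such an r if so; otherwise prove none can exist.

r = 37/18

Scale by 18: the interval becomes (36.78264, 37.00764), which contains the integer 37.
Hence 37/18 is a rational number with 2.04348 < 37/18 < 2.05598.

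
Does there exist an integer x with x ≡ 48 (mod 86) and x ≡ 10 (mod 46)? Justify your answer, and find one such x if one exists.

The moduli are not coprime: gcd(86, 46) = 2. Compatibility requires 2 ∣ (10 − 48) = -38, which holds, so solutions exist.
Put x = 48 + 86t, so we need 86t ≡ 8 (mod 46), equivalently (divide by 2) 43t ≡ 4 (mod 23).
43 ≡ 20 (mod 23), so this reads 20t ≡ 4 (mod 23). Since 20·15 = 300 = 13·23 + 1, the inverse of 20 mod 23 is 15.
Multiplying by 15: t ≡ 15·4 = 60 ≡ 14 (mod 23).
Then x = 48 + 86·14 = 1252.
Indeed 1252 ≡ 48 (mod 86) and 1252 ≡ 10 (mod 46).

x = 1252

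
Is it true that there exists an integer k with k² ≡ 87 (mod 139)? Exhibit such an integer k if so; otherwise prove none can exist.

No such integer exists.

139 is prime, so by Euler's criterion 87 is a square mod 139 iff 87^((139−1)/2) = 87^69 ≡ 1 (mod 139).
Squaring successively (mod 139): 87^2 = 7569 ≡ 63; 87^4 ≡ 63² = 3969 ≡ 77; 87^8 ≡ 77² = 5929 ≡ 91; 87^16 ≡ 91² = 8281 ≡ 80; 87^32 ≡ 80² = 6400 ≡ 6; 87^64 ≡ 6² = 36 ≡ 36.
Since 69 = 64 + 4 + 1, 87^69 ≡ 36 · 77 · 87; multiplying out mod 139: 36·77 = 2772 ≡ 131, then 131·87 = 11397 ≡ 138. Thus 87^69 ≡ 138 ≡ −1 (mod 139).
The value −1 means 87 is a non-residue modulo 139, so k² ≡ 87 (mod 139) is impossible.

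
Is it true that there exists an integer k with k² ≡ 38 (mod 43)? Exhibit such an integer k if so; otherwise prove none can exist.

k = 9

Take k = 9. Then 9² = 81 = 1·43 + 38, so 9² ≡ 38 (mod 43).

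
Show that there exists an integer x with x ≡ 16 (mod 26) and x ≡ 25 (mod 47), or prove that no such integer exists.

Since 26 and 47 share no common factor, CRT says the pair of congruences has a solution (unique mod 1222).
Write x = 16 + 26t and require 16 + 26t ≡ 25 (mod 47), i.e. 26t ≡ 9 (mod 47).
Since 26·38 = 988 = 21·47 + 1, the inverse of 26 mod 47 is 38.
Multiplying by 38: t ≡ 38·9 = 342 ≡ 13 (mod 47).
Taking t = 13 gives x = 16 + 26·13 = 354.
Check: 354 mod 26 = 16, 354 mod 47 = 25. ✓

x = 354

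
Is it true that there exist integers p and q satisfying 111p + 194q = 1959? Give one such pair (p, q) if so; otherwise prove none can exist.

p = 133, q = -66

111 and 194 are coprime, so 111p + 194q ranges over all of ℤ.
Run the Euclidean algorithm on 194 and 111: 194 = 1·111 + 83, 111 = 1·83 + 28, 83 = 2·28 + 27, 28 = 1·27 + 1, 27 = 27·1 + 0.
Back-substituting, 1 = 28 − 1·27 = 28 − (83 − 2·28) = −83 + 3·28 = −83 + 3·(111 − 1·83) = 3·111 − 4·83 = 3·111 − 4·(194 − 1·111) = −4·194 + 7·111; that is, 111·7 + 194·(-4) = 1.
Multiplying through by 1959: p = 7·1959 = 13713, q = (-4)·1959 = -7836 is a solution.
Shifting by a multiple of (194, −111) keeps it a solution: p = 13713 − 70·194 = 133, q = -7836 + 70·111 = -66.
Check: 111·133 + 194·(-66) = 14763 − 12804 = 1959. ✓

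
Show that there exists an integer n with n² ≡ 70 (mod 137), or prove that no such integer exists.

137 is prime, so by Euler's criterion 70 is a square mod 137 iff 70^((137−1)/2) = 70^68 ≡ 1 (mod 137).
Squaring successively (mod 137): 70^2 = 4900 ≡ 105; 70^4 ≡ 105² = 11025 ≡ 65; 70^8 ≡ 65² = 4225 ≡ 115; 70^16 ≡ 115² = 13225 ≡ 73; 70^32 ≡ 73² = 5329 ≡ 123; 70^64 ≡ 123² = 15129 ≡ 59.
Since 68 = 64 + 4, 70^68 ≡ 59 · 65; multiplying out mod 137: 59·65 = 3835 ≡ 136. Thus 70^68 ≡ 136 ≡ −1 (mod 137).
By Euler's criterion 70 is a quadratic non-residue mod 137: no n satisfies n² ≡ 70 (mod 137).

No, no such integer exists.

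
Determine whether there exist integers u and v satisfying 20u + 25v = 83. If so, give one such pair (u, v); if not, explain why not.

Any value of 20u + 25v is a multiple of gcd(20, 25) = 5.
But 83 is not a multiple of 5 (it leaves remainder 3).
Therefore 20u + 25v = 83 has no solution in integers.

There are no such integers.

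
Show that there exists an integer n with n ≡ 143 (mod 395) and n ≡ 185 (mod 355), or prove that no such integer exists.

No such integer exists.

Both moduli are multiples of 5 = gcd(395, 355), so any solution would satisfy n ≡ 143 and n ≡ 185 modulo 5 simultaneously.
But 143 mod 5 = 3 while 185 mod 5 = 0, a contradiction.
So no integer satisfies both congruences.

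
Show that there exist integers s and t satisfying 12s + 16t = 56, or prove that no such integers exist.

s = 2, t = 2

Since gcd(12, 16) = 4 and 56 = 4·14, Bézout's identity guarantees a solution.
Dividing through by 4 reduces the equation to 3s + 4t = 14.
Dividing repeatedly: 4 = 1·3 + 1, 3 = 3·1 + 0.
Back-substituting, 1 = 4 − 1·3; that is, 3·(-1) + 4·1 = 1.
Multiplying through by 14: s = (-1)·14 = -14, t = 1·14 = 14 is a solution.
The general solution is s = -14 + 4k, t = 14 − 3k; taking k = 4 gives the smaller pair s = 2, t = 2.
Indeed 12·2 + 16·2 = 24 + 32 = 56.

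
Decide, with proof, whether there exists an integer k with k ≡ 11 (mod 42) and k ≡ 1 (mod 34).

k = 137

Here gcd(42, 34) = 2, and both 11 and 1 leave remainder 1 mod 2, so the system is consistent.
List candidates k ≡ 11 (mod 42): 11, 53, 95, 137. Modulo 34 these are 11, 19, 27, 1; 137 gives 1 as required.
Indeed 137 ≡ 11 (mod 42) and 137 ≡ 1 (mod 34).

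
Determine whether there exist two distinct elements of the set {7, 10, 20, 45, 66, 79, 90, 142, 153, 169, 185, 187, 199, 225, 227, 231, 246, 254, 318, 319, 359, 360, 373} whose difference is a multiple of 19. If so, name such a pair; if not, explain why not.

The pair (7, 45) works.

7 mod 19 = 7 and 45 mod 19 = 7, so 45 − 7 = 38 = 2·19.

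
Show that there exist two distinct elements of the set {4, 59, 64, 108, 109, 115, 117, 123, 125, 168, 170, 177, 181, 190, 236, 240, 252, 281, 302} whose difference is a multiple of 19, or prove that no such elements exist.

There is no such pair.

Reduce each element modulo 19: 4↦4, 59↦2, 64↦7, 108↦13, 109↦14, 115↦1, 117↦3, 123↦9, 125↦11, 168↦16, 170↦18, 177↦6, 181↦10, 190↦0, 236↦8, 240↦12, 252↦5, 281↦15, 302↦17.
No residue repeats among the 19 elements, so no pair has difference ≡ 0 (mod 19).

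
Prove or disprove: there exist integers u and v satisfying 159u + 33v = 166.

Any value of 159u + 33v is a multiple of gcd(159, 33) = 3.
But 166 = 3·55 + 1, so 3 ∤ 166.
Therefore 159u + 33v = 166 has no solution in integers.

No, no such integers exist.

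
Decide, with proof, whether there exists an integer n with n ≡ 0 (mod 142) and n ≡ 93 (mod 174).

There is no such integer.

gcd(142, 174) = 2. If n ≡ 0 (mod 142) and n ≡ 93 (mod 174), then n ≡ 0 (mod 2) and n ≡ 93 (mod 2).
These are incompatible: 0 − 93 = -93 is not divisible by 2.
Hence the system has no solution.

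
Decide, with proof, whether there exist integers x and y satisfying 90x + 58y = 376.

x = 19, y = -23

Since gcd(90, 58) = 2 and 376 = 2·188, Bézout's identity guarantees a solution.
Dividing through by 2 reduces the equation to 45x + 29y = 188.
Dividing repeatedly: 45 = 1·29 + 16, 29 = 1·16 + 13, 16 = 1·13 + 3, 13 = 4·3 + 1, 3 = 3·1 + 0.
Working back up the chain: 1 = 13 − 4·3 = 13 − 4·(16 − 1·13) = −4·16 + 5·13 = −4·16 + 5·(29 − 1·16) = 5·29 − 9·16 = 5·29 − 9·(45 − 1·29) = −9·45 + 14·29. So 45·(-9) + 29·14 = 1.
Multiplying through by 188: x = (-9)·188 = -1692, y = 14·188 = 2632 is a solution.
The general solution is x = -1692 + 29k, y = 2632 − 45k; taking k = 59 gives the smaller pair x = 19, y = -23.
Indeed 90·19 + 58·(-23) = 1710 − 1334 = 376.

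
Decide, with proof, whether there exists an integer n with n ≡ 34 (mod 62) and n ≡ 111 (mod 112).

There is no such integer.

Reduce both congruences modulo 2, which divides 62 and 112: they say n ≡ 34 (mod 2) and n ≡ 111 (mod 2).
However 34 ≡ 0 and 111 ≡ 1 (mod 2), and 0 ≠ 1.
So no integer satisfies both congruences.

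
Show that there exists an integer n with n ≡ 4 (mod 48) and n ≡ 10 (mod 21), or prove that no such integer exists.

n = 52

gcd(48, 21) = 3. A simultaneous solution exists iff 4 ≡ 10 (mod 3); here 4 mod 3 = 1 = 10 mod 3, so it does.
Step through n = 4, 4 + 48, 4 + 2·48, …: the values 4, 52 reduce mod 21 to 4, 10. The value 52 hits 10.
Check: 52 mod 48 = 4, 52 mod 21 = 10. ✓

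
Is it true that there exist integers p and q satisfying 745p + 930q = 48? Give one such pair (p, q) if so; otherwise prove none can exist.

Any value of 745p + 930q is a multiple of gcd(745, 930) = 5.
But 48 = 5·9 + 3, so 5 ∤ 48.
Hence no integers p, q satisfy the equation.

There are no such integers.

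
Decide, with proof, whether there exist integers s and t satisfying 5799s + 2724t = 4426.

Any value of 5799s + 2724t is a multiple of gcd(5799, 2724) = 3.
But 4426 is not a multiple of 3 (it leaves remainder 1).
So the equation is unsolvable over ℤ.

No, no such integers exist.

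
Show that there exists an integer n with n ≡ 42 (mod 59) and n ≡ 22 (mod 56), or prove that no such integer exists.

gcd(59, 56) = 1, so the Chinese Remainder Theorem guarantees exactly one residue class mod 3304 satisfying both.
Any solution of the first congruence is n = 42 + 59t; substituting into the second, 59t ≡ 22 − 42 ≡ 36 (mod 56).
59 ≡ 3 (mod 56), so this reads 3t ≡ 36 (mod 56). To invert 3 modulo 56: 56 = 18·3 + 2, 3 = 1·2 + 1, 2 = 2·1 + 0, and unwinding, 1 = 3 − 1·2 = 3 − (56 − 18·3) = −56 + 19·3. Thus 3⁻¹ ≡ 19 (mod 56).
Therefore t ≡ 19·36 = 684 ≡ 12 (mod 56).
Taking t = 12 gives n = 42 + 59·12 = 750.
Verify: 750 = 12·59 + 42 and 750 = 13·56 + 22. ✓

n = 750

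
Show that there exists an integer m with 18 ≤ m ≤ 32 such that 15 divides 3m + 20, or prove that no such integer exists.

At m = 18, 3·18 + 20 = 74 ≡ 14 (mod 15), and each step in m adds 3, giving residues 14, 2, 5, 8, 11, 14, 2, 5, 8, 11, 14, 2, 5, 8, 11 for m = 18, 19, …, 32.
Since 0 is absent from this list, 15 ∤ 3m + 20 for every m with 18 ≤ m ≤ 32.

No, no such integer m in that range exists.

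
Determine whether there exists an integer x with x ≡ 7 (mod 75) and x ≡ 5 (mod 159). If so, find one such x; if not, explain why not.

Reduce both congruences modulo 3, which divides 75 and 159: they say x ≡ 7 (mod 3) and x ≡ 5 (mod 3).
These are incompatible: 7 − 5 = 2 is not divisible by 3.
Therefore no such x exists.

There is no such integer.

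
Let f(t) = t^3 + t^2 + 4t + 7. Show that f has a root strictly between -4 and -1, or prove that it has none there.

f(-4) = -57 and f(-1) = 3, which have opposite signs.
As a polynomial, f is continuous on every closed interval.
By the Intermediate Value Theorem, f takes the value 0 somewhere in the open interval.

Such a root exists.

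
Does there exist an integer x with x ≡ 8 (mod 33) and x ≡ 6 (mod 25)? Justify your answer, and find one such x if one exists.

gcd(33, 25) = 1, so the Chinese Remainder Theorem guarantees exactly one residue class mod 825 satisfying both.
Write x = 8 + 33t and require 8 + 33t ≡ 6 (mod 25), i.e. 33t ≡ 23 (mod 25).
33 ≡ 8 (mod 25), so this reads 8t ≡ 23 (mod 25). To invert 8 modulo 25: 25 = 3·8 + 1, 8 = 8·1 + 0, and unwinding, 1 = 25 − 3·8. Thus 8⁻¹ ≡ -3 ≡ 22 (mod 25).
Therefore t ≡ 22·23 = 506 ≡ 6 (mod 25).
With t = 6: x = 8 + 33·6 = 206.
Indeed 206 ≡ 8 (mod 33) and 206 ≡ 6 (mod 25).

x = 206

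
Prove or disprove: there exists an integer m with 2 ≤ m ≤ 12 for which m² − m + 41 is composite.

The values for m = 2, 3, …, 12 are 43, 47, 53, 61, 71, 83, 97, 113, 131, 151, 173, and each of these is prime.
So no value in the range makes the expression composite.

There is no such integer m in that range.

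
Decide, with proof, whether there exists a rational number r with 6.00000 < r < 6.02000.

r = 307/51

Scale by 51: the interval becomes (306.00000, 307.02000), which contains the integer 307.
So r = 307/51 works: it is a ratio of integers, and dividing 51·6.00000 < 307 < 51·6.02000 through by 51 gives 6.00000 < 307/51 < 6.02000.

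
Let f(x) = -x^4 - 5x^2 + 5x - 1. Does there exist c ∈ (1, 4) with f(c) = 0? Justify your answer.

No.

The endpoint values f(1) = -2 and f(4) = -317 are both negative. Claim: f(x) < 0 for every x in (1, 4).
Shift to the endpoint 1: with x = 1 + u (0 < u < 3), one computes f(1 + u) = -u^4 - 4u^3 - 11u^2 - 9u - 2.
The nonzero coefficients here are all negative, so for u > 0 every term is negative (or zero), and the constant term -2 is strictly negative.
Therefore f(x) < 0 throughout (1, 4), and f has no zero there.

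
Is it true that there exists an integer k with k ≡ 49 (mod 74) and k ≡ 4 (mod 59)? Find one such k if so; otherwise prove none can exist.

gcd(74, 59) = 1, so the Chinese Remainder Theorem guarantees exactly one residue class mod 4366 satisfying both.
Any solution of the first congruence is k = 49 + 74t; substituting into the second, 74t ≡ 4 − 49 ≡ 14 (mod 59).
74 ≡ 15 (mod 59), so this reads 15t ≡ 14 (mod 59). Since 15·4 = 60 = 1·59 + 1, the inverse of 15 mod 59 is 4.
Therefore t ≡ 4·14 = 56 (mod 59).
With t = 56: k = 49 + 74·56 = 4193.
Check: 4193 mod 74 = 49, 4193 mod 59 = 4. ✓

k = 4193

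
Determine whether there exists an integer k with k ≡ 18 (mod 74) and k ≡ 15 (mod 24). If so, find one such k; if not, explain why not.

No, no such integer exists.

Reduce both congruences modulo 2, which divides 74 and 24: they say k ≡ 18 (mod 2) and k ≡ 15 (mod 2).
However 18 ≡ 0 and 15 ≡ 1 (mod 2), and 0 ≠ 1.
Hence the system has no solution.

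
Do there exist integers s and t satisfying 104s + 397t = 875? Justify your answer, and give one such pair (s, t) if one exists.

s = 226, t = -57

104 and 397 are coprime, so 104s + 397t ranges over all of ℤ.
Dividing repeatedly: 397 = 3·104 + 85, 104 = 1·85 + 19, 85 = 4·19 + 9, 19 = 2·9 + 1, 9 = 9·1 + 0.
Back-substituting, 1 = 19 − 2·9 = 19 − 2·(85 − 4·19) = −2·85 + 9·19 = −2·85 + 9·(104 − 1·85) = 9·104 − 11·85 = 9·104 − 11·(397 − 3·104) = −11·397 + 42·104; that is, 104·42 + 397·(-11) = 1.
Scaling by 875 gives the particular solution (s, t) = (36750, -9625).
Subtracting 92·397 from s and adding 92·104 to t gives the tidier solution (226, -57).
Check: 104·226 + 397·(-57) = 23504 − 22629 = 875. ✓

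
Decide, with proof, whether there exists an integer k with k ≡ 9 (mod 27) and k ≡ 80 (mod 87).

No such integer exists.

Reduce both congruences modulo 3, which divides 27 and 87: they say k ≡ 9 (mod 3) and k ≡ 80 (mod 3).
But 9 mod 3 = 0 while 80 mod 3 = 2, a contradiction.
Therefore no such k exists.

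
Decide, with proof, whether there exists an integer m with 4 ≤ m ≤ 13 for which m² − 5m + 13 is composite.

m = 13

At m = 13: 13² − 5·13 + 13 = 117 = 3·39, which is composite.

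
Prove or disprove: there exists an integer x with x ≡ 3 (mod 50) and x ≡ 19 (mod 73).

x = 603

Since 50 and 73 share no common factor, CRT says the pair of congruences has a solution (unique mod 3650).
Any solution of the first congruence is x = 3 + 50t; substituting into the second, 50t ≡ 19 − 3 ≡ 16 (mod 73).
Note 50·19 = 950 ≡ 1 (mod 73) (as 950 − 1 = 13·73), so 50⁻¹ ≡ 19.
Therefore t ≡ 19·16 = 304 ≡ 12 (mod 73).
With t = 12: x = 3 + 50·12 = 603.
Check: 603 mod 50 = 3, 603 mod 73 = 19. ✓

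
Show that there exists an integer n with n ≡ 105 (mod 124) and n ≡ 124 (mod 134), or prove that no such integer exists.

No, no such integer exists.

gcd(124, 134) = 2. If n ≡ 105 (mod 124) and n ≡ 124 (mod 134), then n ≡ 105 (mod 2) and n ≡ 124 (mod 2).
However 105 ≡ 1 and 124 ≡ 0 (mod 2), and 1 ≠ 0.
So no integer satisfies both congruences.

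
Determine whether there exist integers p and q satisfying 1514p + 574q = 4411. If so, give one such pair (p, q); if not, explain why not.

Any value of 1514p + 574q is a multiple of gcd(1514, 574) = 2.
But 4411 is not a multiple of 2 (it leaves remainder 1).
Hence no integers p, q satisfy the equation.

No such integers exist.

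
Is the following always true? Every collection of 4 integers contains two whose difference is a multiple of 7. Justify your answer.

No; for instance {17, 18, 19, 20} is a counterexample.

Take the 4 consecutive integers 17, 18, 19, 20: their residues mod 7 are all distinct because 4 ≤ 7.
No two share a residue, so no pair has difference divisible by 7; the claim fails for this set.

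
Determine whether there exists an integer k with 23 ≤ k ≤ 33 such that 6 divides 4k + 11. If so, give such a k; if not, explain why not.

For k = 23, 24, …, 33 the values of 4k + 11 modulo 6 are 1, 5, 3, 1, 5, 3, 1, 5, 3, 1, 5 respectively.
The residue 0 does not occur, so no k in [23, 33] makes 4k + 11 a multiple of 6.

No, no such integer k in that range exists.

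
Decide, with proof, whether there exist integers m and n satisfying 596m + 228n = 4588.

m = 23, n = -40

Since gcd(596, 228) = 4 and 4588 = 4·1147, Bézout's identity guarantees a solution.
Dividing through by 4 reduces the equation to 149m + 57n = 1147.
Euclidean algorithm: 149 = 2·57 + 35, 57 = 1·35 + 22, 35 = 1·22 + 13, 22 = 1·13 + 9, 13 = 1·9 + 4, 9 = 2·4 + 1, 4 = 4·1 + 0.
Back-substituting, 1 = 9 − 2·4 = 9 − 2·(13 − 1·9) = −2·13 + 3·9 = −2·13 + 3·(22 − 1·13) = 3·22 − 5·13 = 3·22 − 5·(35 − 1·22) = −5·35 + 8·22 = −5·35 + 8·(57 − 1·35) = 8·57 − 13·35 = 8·57 − 13·(149 − 2·57) = −13·149 + 34·57; that is, 149·(-13) + 57·34 = 1.
Times 1147: 149·(-14911) + 57·38998 = 1147, so (-14911, 38998) solves it.
Shifting by a multiple of (57, −149) keeps it a solution: m = -14911 + 262·57 = 23, n = 38998 − 262·149 = -40.
Check: 596·23 + 228·(-40) = 13708 − 9120 = 4588. ✓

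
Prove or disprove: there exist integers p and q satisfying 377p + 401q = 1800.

p = 326, q = -302

Since gcd(377, 401) = 1, every integer is an integer combination of 377 and 401.
Dividing repeatedly: 401 = 1·377 + 24, 377 = 15·24 + 17, 24 = 1·17 + 7, 17 = 2·7 + 3, 7 = 2·3 + 1, 3 = 3·1 + 0.
Unwinding: 1 = 7 − 2·3 = 7 − 2·(17 − 2·7) = −2·17 + 5·7 = −2·17 + 5·(24 − 1·17) = 5·24 − 7·17 = 5·24 − 7·(377 − 15·24) = −7·377 + 110·24 = −7·377 + 110·(401 − 1·377) = 110·401 − 117·377, i.e. 377·(-117) + 401·110 = 1.
Times 1800: 377·(-210600) + 401·198000 = 1800, so (-210600, 198000) solves it.
Shifting by a multiple of (401, −377) keeps it a solution: p = -210600 + 526·401 = 326, q = 198000 − 526·377 = -302.
Indeed 377·326 + 401·(-302) = 122902 − 121102 = 1800.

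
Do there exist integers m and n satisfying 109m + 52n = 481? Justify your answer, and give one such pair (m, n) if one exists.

109 and 52 are coprime, so 109m + 52n ranges over all of ℤ.
Euclidean algorithm: 109 = 2·52 + 5, 52 = 10·5 + 2, 5 = 2·2 + 1, 2 = 2·1 + 0.
Unwinding: 1 = 5 − 2·2 = 5 − 2·(52 − 10·5) = −2·52 + 21·5 = −2·52 + 21·(109 − 2·52) = 21·109 − 44·52, i.e. 109·21 + 52·(-44) = 1.
Multiplying through by 481: m = 21·481 = 10101, n = (-44)·481 = -21164 is a solution.
Shifting by a multiple of (52, −109) keeps it a solution: m = 10101 − 194·52 = 13, n = -21164 + 194·109 = -18.
Indeed 109·13 + 52·(-18) = 1417 − 936 = 481.

m = 13, n = -18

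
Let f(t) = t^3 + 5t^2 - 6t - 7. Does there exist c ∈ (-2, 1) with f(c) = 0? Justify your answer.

f(-2) = 17 and f(1) = -7, which have opposite signs.
As a polynomial, f is continuous on every closed interval.
By the Intermediate Value Theorem f must vanish at some point of (-2, 1).

Yes, such a c exists.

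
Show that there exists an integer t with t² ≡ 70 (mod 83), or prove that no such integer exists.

t = 53

t = 53 works: 53² = 2809, and 2809 − 70 = 2739 = 33·83.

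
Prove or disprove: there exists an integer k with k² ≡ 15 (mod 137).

k = 17

Take k = 17. Then 17² = 289 = 2·137 + 15, so 17² ≡ 15 (mod 137).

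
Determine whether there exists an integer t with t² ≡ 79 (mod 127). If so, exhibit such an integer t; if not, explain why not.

t = 29

t = 29 works: 29² = 841, and 841 − 79 = 762 = 6·127.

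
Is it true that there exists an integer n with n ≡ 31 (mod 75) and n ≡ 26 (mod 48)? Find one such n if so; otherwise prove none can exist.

Reduce both congruences modulo 3, which divides 75 and 48: they say n ≡ 31 (mod 3) and n ≡ 26 (mod 3).
But 31 mod 3 = 1 while 26 mod 3 = 2, a contradiction.
Hence the system has no solution.

No such integer exists.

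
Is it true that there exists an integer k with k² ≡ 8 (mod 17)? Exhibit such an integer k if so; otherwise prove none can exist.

k = 12 works: 12² = 144, and 144 − 8 = 136 = 8·17.

k = 12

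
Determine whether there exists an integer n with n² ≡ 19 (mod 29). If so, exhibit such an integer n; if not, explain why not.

No such integer exists.

29 is prime, so by Euler's criterion 19 is a square mod 29 iff 19^((29−1)/2) = 19^14 ≡ 1 (mod 29).
Squaring successively (mod 29): 19^2 = 361 ≡ 13; 19^4 ≡ 13² = 169 ≡ 24; 19^8 ≡ 24² = 576 ≡ 25.
Since 14 = 8 + 4 + 2, 19^14 ≡ 25 · 24 · 13; multiplying out mod 29: 25·24 = 600 ≡ 20, then 20·13 = 260 ≡ 28. Thus 19^14 ≡ 28 ≡ −1 (mod 29).
By Euler's criterion 19 is a quadratic non-residue mod 29: no n satisfies n² ≡ 19 (mod 29).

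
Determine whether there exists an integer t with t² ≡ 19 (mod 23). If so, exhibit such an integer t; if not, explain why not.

23 is prime, so by Euler's criterion 19 is a square mod 23 iff 19^((23−1)/2) = 19^11 ≡ 1 (mod 23).
Repeated squaring mod 23: 19^2 = 361 ≡ 16; 19^4 ≡ 16² = 256 ≡ 3; 19^8 ≡ 3² = 9 ≡ 9.
Since 11 = 8 + 2 + 1, 19^11 ≡ 9 · 16 · 19; multiplying out mod 23: 9·16 = 144 ≡ 6, then 6·19 = 114 ≡ 22. Thus 19^11 ≡ 22 ≡ −1 (mod 23).
By Euler's criterion 19 is a quadratic non-residue mod 23: no t satisfies t² ≡ 19 (mod 23).

No such integer exists.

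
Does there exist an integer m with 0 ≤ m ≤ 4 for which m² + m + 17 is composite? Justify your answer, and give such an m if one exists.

The values for m = 0, 1, …, 4 are 17, 19, 23, 29, 37, and each of these is prime.
So no value in the range makes the expression composite.

No such integer m in that range exists.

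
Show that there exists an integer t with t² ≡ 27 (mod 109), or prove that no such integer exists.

t = 71 works: 71² = 5041, and 5041 − 27 = 5014 = 46·109.

t = 71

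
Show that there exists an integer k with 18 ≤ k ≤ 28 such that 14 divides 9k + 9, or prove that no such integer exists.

Scanning upward from k = 18 gives 171, 180, 189, 198, 207, 216, 225, 234, 243, none divisible by 14. At k = 27 we get 9·27 + 9 = 252, and 252 = 14·18.

k = 27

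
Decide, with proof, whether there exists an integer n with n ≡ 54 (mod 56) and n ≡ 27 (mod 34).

No, no such integer exists.

Reduce both congruences modulo 2, which divides 56 and 34: they say n ≡ 54 (mod 2) and n ≡ 27 (mod 2).
However 54 ≡ 0 and 27 ≡ 1 (mod 2), and 0 ≠ 1.
Therefore no such n exists.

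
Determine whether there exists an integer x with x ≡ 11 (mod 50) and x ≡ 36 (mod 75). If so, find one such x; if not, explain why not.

The moduli are not coprime: gcd(50, 75) = 25. Compatibility requires 25 ∣ (36 − 11) = 25, which holds, so solutions exist.
Step through x = 11, 11 + 50, 11 + 2·50, …: the values 11, 61, 111 reduce mod 75 to 11, 61, 36. The value 111 hits 36.
Indeed 111 ≡ 11 (mod 50) and 111 ≡ 36 (mod 75).

x = 111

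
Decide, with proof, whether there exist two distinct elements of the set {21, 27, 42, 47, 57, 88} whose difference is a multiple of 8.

There is no such pair.

Reduce each element modulo 8: 21↦5, 27↦3, 42↦2, 47↦7, 57↦1, 88↦0.
All 6 residues are distinct, so no two elements differ by a multiple of 8.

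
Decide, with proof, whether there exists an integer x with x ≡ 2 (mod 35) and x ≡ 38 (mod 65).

There is no such integer.

Reduce both congruences modulo 5, which divides 35 and 65: they say x ≡ 2 (mod 5) and x ≡ 38 (mod 5).
But 2 mod 5 = 2 while 38 mod 5 = 3, a contradiction.
So no integer satisfies both congruences.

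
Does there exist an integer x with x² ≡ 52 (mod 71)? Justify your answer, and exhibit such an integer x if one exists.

Apply Euler's criterion with the prime 71: 52 is a quadratic residue iff 52^35 ≡ 1 (mod 71), and a non-residue iff it is ≡ −1.
Repeated squaring mod 71: 52^2 = 2704 ≡ 6; 52^4 ≡ 6² = 36 ≡ 36; 52^8 ≡ 36² = 1296 ≡ 18; 52^16 ≡ 18² = 324 ≡ 40; 52^32 ≡ 40² = 1600 ≡ 38.
Since 35 = 32 + 2 + 1, 52^35 ≡ 38 · 6 · 52; multiplying out mod 71: 38·6 = 228 ≡ 15, then 15·52 = 780 ≡ 70. Thus 52^35 ≡ 70 ≡ −1 (mod 71).
The value −1 means 52 is a non-residue modulo 71, so x² ≡ 52 (mod 71) is impossible.

There is no such integer.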